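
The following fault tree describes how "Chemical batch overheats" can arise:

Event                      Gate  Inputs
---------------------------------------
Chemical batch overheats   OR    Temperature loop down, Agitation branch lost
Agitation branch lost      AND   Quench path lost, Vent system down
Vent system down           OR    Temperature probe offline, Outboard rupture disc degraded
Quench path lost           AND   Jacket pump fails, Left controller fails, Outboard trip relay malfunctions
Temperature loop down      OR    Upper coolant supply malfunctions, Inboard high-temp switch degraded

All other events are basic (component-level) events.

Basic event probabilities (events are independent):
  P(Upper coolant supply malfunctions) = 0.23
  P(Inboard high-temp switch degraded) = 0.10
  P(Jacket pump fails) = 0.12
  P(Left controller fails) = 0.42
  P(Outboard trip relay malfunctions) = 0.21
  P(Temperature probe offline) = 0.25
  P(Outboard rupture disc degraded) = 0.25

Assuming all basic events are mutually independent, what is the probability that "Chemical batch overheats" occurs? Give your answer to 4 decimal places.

P(Temperature loop down) [OR] = 1 − (1−0.23) × (1−0.10) = 0.307000
P(Quench path lost) [AND] = 0.12 × 0.42 × 0.21 = 0.010584
P(Vent system down) [OR] = 1 − (1−0.25) × (1−0.25) = 0.437500
P(Agitation branch lost) [AND] = 0.010584 × 0.437500 = 0.004631
P(Chemical batch overheats) [OR] = 1 − (1−0.307000) × (1−0.004631) = 0.310209
Rounded to 4 decimal places: P(Chemical batch overheats) ≈ 0.3102.

0.3102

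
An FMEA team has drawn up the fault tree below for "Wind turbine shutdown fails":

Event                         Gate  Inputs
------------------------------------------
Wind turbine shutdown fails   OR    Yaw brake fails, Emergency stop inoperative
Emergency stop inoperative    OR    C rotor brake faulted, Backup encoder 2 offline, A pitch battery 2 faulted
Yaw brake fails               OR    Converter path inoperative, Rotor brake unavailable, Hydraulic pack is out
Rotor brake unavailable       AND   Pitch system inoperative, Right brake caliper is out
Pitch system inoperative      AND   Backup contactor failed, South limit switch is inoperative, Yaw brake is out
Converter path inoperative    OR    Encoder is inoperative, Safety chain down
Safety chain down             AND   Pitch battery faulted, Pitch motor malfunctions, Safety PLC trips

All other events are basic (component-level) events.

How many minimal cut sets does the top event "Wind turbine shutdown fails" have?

Safety chain down [AND]: one cut set from each child combined → 1 × 1 × 1 = 1 cut set(s).
Converter path inoperative [OR]: union of children's cut sets → 2 cut set(s).
Pitch system inoperative [AND]: one cut set from each child combined → 1 × 1 × 1 = 1 cut set(s).
Rotor brake unavailable [AND]: one cut set from each child combined → 1 × 1 = 1 cut set(s).
Yaw brake fails [OR]: union of children's cut sets → 4 cut set(s).
Emergency stop inoperative [OR]: union of children's cut sets → 3 cut set(s).
Wind turbine shutdown fails [OR]: union of children's cut sets → 7 cut set(s).
Minimal cut sets: {Encoder is inoperative}; {Pitch battery faulted, Pitch motor malfunctions, Safety PLC trips}; {Backup contactor failed, Right brake caliper is out, South limit switch is inoperative, Yaw brake is out}; {Hydraulic pack is out}; {C rotor brake faulted}; {Backup encoder 2 offline}; {A pitch battery 2 faulted}.

7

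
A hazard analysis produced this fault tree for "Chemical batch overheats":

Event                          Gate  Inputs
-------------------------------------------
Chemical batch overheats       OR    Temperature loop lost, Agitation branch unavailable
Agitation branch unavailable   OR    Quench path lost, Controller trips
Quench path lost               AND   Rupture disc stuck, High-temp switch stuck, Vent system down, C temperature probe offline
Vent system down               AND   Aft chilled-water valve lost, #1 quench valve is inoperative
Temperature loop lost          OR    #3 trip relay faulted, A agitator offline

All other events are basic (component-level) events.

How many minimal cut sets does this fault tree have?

Temperature loop lost [OR]: union of children's cut sets → 2 cut set(s).
Vent system down [AND]: one cut set from each child combined → 1 × 1 = 1 cut set(s).
Quench path lost [AND]: one cut set from each child combined → 1 × 1 × 1 × 1 = 1 cut set(s).
Agitation branch unavailable [OR]: union of children's cut sets → 2 cut set(s).
Chemical batch overheats [OR]: union of children's cut sets → 4 cut set(s).
Minimal cut sets: {#3 trip relay faulted}; {A agitator offline}; {#1 quench valve is inoperative, Aft chilled-water valve lost, C temperature probe offline, High-temp switch stuck, Rupture disc stuck}; {Controller trips}.

4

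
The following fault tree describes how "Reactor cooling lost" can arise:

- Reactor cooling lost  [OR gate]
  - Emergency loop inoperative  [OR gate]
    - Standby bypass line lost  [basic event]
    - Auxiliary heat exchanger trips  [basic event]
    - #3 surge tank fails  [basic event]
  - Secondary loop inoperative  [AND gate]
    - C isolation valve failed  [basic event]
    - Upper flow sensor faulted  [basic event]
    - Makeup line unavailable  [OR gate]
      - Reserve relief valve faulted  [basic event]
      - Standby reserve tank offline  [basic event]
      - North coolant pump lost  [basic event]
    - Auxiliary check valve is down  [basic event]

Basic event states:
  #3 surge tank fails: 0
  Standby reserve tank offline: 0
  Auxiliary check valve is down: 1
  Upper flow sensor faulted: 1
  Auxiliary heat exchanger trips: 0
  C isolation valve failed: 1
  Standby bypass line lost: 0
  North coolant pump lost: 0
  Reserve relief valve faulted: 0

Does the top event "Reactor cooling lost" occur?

Emergency loop inoperative [OR]: Standby bypass line lost=not, Auxiliary heat exchanger trips=not, #3 surge tank fails=not → no input occurs → does not occur.
Makeup line unavailable [OR]: Reserve relief valve faulted=not, Standby reserve tank offline=not, North coolant pump lost=not → no input occurs → does not occur.
Secondary loop inoperative [AND]: C isolation valve failed=occurs, Upper flow sensor faulted=occurs, Makeup line unavailable=not, Auxiliary check valve is down=occurs → not all inputs occur → does not occur.
Reactor cooling lost [OR]: Emergency loop inoperative=not, Secondary loop inoperative=not → no input occurs → does not occur.

No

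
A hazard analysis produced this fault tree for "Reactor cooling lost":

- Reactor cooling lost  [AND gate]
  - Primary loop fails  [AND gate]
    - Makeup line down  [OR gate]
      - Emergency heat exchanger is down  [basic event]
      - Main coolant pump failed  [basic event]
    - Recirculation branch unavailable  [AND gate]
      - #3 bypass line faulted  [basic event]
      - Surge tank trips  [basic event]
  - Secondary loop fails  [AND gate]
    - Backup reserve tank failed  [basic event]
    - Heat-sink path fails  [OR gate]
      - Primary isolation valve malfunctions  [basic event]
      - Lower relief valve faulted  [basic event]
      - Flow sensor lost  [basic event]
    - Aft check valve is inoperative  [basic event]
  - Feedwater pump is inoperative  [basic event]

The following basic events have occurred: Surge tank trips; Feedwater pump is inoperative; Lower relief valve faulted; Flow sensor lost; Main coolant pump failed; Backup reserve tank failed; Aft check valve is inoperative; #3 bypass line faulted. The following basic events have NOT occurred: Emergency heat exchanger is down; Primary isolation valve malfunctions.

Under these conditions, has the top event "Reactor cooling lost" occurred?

Yes

Makeup line down [OR]: Emergency heat exchanger is down=not, Main coolant pump failed=occurs → at least one input occurs → occurs.
Recirculation branch unavailable [AND]: #3 bypass line faulted=occurs, Surge tank trips=occurs → all inputs occur → occurs.
Primary loop fails [AND]: Makeup line down=occurs, Recirculation branch unavailable=occurs → all inputs occur → occurs.
Heat-sink path fails [OR]: Primary isolation valve malfunctions=not, Lower relief valve faulted=occurs, Flow sensor lost=occurs → at least one input occurs → occurs.
Secondary loop fails [AND]: Backup reserve tank failed=occurs, Heat-sink path fails=occurs, Aft check valve is inoperative=occurs → all inputs occur → occurs.
Reactor cooling lost [AND]: Primary loop fails=occurs, Secondary loop fails=occurs, Feedwater pump is inoperative=occurs → all inputs occur → occurs.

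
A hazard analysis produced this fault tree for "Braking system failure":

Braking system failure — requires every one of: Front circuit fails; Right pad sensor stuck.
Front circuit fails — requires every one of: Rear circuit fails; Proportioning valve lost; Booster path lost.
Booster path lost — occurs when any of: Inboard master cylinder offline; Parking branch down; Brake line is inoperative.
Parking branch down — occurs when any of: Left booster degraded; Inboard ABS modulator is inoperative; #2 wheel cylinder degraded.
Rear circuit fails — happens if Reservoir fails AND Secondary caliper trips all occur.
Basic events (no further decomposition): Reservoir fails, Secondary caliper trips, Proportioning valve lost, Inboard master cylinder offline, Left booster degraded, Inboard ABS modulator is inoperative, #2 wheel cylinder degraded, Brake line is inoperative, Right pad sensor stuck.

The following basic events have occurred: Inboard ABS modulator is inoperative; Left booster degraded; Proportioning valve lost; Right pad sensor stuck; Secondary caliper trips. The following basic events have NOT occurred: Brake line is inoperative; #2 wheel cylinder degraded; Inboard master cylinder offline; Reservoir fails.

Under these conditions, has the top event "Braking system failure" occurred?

Rear circuit fails [AND]: Reservoir fails=not, Secondary caliper trips=occurs → not all inputs occur → does not occur.
Parking branch down [OR]: Left booster degraded=occurs, Inboard ABS modulator is inoperative=occurs, #2 wheel cylinder degraded=not → at least one input occurs → occurs.
Booster path lost [OR]: Inboard master cylinder offline=not, Parking branch down=occurs, Brake line is inoperative=not → at least one input occurs → occurs.
Front circuit fails [AND]: Rear circuit fails=not, Proportioning valve lost=occurs, Booster path lost=occurs → not all inputs occur → does not occur.
Braking system failure [AND]: Front circuit fails=not, Right pad sensor stuck=occurs → not all inputs occur → does not occur.

No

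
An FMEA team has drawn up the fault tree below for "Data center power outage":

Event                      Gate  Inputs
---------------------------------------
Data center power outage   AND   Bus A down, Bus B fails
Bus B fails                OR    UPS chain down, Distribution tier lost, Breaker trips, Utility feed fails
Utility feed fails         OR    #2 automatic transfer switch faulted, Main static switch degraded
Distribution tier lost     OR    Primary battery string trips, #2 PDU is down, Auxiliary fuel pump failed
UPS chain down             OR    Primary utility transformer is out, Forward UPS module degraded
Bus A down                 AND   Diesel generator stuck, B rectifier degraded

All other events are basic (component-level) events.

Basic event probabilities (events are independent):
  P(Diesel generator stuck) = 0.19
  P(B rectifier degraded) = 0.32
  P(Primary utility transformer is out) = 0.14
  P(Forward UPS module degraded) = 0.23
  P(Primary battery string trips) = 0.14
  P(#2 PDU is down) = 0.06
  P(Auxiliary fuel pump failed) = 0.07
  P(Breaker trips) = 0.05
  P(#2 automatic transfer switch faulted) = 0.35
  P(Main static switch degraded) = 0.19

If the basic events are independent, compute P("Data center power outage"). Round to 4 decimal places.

0.0457

P(Bus A down) [AND] = 0.19 × 0.32 = 0.060800
P(UPS chain down) [OR] = 1 − (1−0.14) × (1−0.23) = 0.337800
P(Distribution tier lost) [OR] = 1 − (1−0.14) × (1−0.06) × (1−0.07) = 0.248188
P(Utility feed fails) [OR] = 1 − (1−0.35) × (1−0.19) = 0.473500
P(Bus B fails) [OR] = 1 − (1−0.337800) × (1−0.248188) × (1−0.05) × (1−0.473500) = 0.750988
P(Data center power outage) [AND] = 0.060800 × 0.750988 = 0.045660
Rounded to 4 decimal places: P(Data center power outage) ≈ 0.0457.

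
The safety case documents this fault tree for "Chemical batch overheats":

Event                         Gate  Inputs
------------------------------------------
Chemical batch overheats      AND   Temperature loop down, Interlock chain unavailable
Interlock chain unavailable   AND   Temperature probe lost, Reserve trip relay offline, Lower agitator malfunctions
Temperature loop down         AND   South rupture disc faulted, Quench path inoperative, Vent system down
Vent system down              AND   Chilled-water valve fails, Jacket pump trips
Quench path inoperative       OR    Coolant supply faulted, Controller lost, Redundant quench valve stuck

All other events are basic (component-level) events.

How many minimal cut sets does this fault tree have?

Quench path inoperative [OR]: union of children's cut sets → 3 cut set(s).
Vent system down [AND]: one cut set from each child combined → 1 × 1 = 1 cut set(s).
Temperature loop down [AND]: one cut set from each child combined → 1 × 3 × 1 = 3 cut set(s).
Interlock chain unavailable [AND]: one cut set from each child combined → 1 × 1 × 1 = 1 cut set(s).
Chemical batch overheats [AND]: one cut set from each child combined → 3 × 1 = 3 cut set(s).
Minimal cut sets: {Chilled-water valve fails, Coolant supply faulted, Jacket pump trips, Lower agitator malfunctions, Reserve trip relay offline, South rupture disc faulted, Temperature probe lost}; {Chilled-water valve fails, Controller lost, Jacket pump trips, Lower agitator malfunctions, Reserve trip relay offline, South rupture disc faulted, Temperature probe lost}; {Chilled-water valve fails, Jacket pump trips, Lower agitator malfunctions, Redundant quench valve stuck, Reserve trip relay offline, South rupture disc faulted, Temperature probe lost}.

3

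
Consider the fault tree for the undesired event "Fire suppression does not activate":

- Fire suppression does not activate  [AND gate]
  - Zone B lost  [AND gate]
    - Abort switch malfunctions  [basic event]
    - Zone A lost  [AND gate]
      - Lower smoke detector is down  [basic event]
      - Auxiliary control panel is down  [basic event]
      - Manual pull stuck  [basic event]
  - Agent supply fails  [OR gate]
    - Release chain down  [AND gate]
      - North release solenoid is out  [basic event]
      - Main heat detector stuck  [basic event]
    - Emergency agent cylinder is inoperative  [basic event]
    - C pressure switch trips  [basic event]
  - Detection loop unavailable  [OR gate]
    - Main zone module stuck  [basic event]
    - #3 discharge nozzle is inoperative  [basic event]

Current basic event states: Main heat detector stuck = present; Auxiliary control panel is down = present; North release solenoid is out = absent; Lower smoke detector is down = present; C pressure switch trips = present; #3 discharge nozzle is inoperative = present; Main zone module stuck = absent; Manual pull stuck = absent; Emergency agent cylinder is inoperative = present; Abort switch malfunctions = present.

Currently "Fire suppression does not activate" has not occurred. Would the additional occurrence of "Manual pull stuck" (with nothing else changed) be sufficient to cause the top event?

Yes

Counterfactual: set "Manual pull stuck" to occurred.
Zone A lost [AND]: Lower smoke detector is down=occurs, Auxiliary control panel is down=occurs, Manual pull stuck=occurs → all inputs occur → occurs.
Zone B lost [AND]: Abort switch malfunctions=occurs, Zone A lost=occurs → all inputs occur → occurs.
Release chain down [AND]: North release solenoid is out=not, Main heat detector stuck=occurs → not all inputs occur → does not occur.
Agent supply fails [OR]: Release chain down=not, Emergency agent cylinder is inoperative=occurs, C pressure switch trips=occurs → at least one input occurs → occurs.
Detection loop unavailable [OR]: Main zone module stuck=not, #3 discharge nozzle is inoperative=occurs → at least one input occurs → occurs.
Fire suppression does not activate [AND]: Zone B lost=occurs, Agent supply fails=occurs, Detection loop unavailable=occurs → all inputs occur → occurs.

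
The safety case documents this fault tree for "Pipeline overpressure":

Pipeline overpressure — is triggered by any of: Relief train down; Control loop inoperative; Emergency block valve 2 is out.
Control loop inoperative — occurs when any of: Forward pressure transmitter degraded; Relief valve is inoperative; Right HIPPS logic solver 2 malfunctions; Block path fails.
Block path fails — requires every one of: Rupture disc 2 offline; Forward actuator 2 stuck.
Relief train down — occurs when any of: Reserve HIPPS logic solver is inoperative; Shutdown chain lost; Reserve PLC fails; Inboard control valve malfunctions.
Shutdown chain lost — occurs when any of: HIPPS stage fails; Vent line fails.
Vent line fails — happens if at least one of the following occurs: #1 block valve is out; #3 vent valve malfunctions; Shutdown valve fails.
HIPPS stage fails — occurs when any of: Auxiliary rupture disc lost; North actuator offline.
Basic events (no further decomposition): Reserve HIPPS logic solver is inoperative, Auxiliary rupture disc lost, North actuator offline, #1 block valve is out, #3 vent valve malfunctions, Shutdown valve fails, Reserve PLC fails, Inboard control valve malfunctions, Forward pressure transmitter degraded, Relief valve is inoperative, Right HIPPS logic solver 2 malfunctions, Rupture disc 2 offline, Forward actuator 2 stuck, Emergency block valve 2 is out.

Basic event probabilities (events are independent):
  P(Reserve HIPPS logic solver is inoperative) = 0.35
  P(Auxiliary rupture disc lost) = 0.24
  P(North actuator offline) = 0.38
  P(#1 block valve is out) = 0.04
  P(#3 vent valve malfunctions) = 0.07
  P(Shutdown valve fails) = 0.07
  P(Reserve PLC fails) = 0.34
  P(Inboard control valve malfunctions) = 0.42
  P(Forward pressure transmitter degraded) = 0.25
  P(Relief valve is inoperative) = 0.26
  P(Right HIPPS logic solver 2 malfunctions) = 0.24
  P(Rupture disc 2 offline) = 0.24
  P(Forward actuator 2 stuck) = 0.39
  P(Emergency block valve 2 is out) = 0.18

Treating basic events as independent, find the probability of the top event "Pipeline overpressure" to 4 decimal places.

P(HIPPS stage fails) [OR] = 1 − (1−0.24) × (1−0.38) = 0.528800
P(Vent line fails) [OR] = 1 − (1−0.04) × (1−0.07) × (1−0.07) = 0.169696
P(Shutdown chain lost) [OR] = 1 − (1−0.528800) × (1−0.169696) = 0.608761
P(Relief train down) [OR] = 1 − (1−0.35) × (1−0.608761) × (1−0.34) × (1−0.42) = 0.902652
P(Block path fails) [AND] = 0.24 × 0.39 = 0.093600
P(Control loop inoperative) [OR] = 1 − (1−0.25) × (1−0.26) × (1−0.24) × (1−0.093600) = 0.617680
P(Pipeline overpressure) [OR] = 1 − (1−0.902652) × (1−0.617680) × (1−0.18) = 0.969481
Rounded to 4 decimal places: P(Pipeline overpressure) ≈ 0.9695.

0.9695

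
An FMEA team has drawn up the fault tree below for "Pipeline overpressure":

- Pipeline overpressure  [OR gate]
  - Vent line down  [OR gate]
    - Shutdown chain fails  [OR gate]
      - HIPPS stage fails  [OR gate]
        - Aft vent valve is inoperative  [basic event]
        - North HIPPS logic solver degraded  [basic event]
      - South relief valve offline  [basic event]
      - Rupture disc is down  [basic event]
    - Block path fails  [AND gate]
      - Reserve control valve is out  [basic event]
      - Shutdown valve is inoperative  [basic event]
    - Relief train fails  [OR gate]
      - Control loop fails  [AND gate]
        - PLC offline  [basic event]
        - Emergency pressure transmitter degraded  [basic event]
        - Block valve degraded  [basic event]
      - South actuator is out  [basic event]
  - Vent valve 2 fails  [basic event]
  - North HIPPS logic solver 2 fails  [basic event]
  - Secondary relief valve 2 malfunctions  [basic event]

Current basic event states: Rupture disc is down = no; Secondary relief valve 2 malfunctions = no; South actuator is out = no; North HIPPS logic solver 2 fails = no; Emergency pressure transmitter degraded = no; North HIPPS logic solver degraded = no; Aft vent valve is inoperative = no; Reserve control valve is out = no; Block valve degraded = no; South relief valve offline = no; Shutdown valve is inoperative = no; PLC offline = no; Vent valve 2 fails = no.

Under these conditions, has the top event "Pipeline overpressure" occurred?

No

HIPPS stage fails [OR]: Aft vent valve is inoperative=not, North HIPPS logic solver degraded=not → no input occurs → does not occur.
Shutdown chain fails [OR]: HIPPS stage fails=not, South relief valve offline=not, Rupture disc is down=not → no input occurs → does not occur.
Block path fails [AND]: Reserve control valve is out=not, Shutdown valve is inoperative=not → not all inputs occur → does not occur.
Control loop fails [AND]: PLC offline=not, Emergency pressure transmitter degraded=not, Block valve degraded=not → not all inputs occur → does not occur.
Relief train fails [OR]: Control loop fails=not, South actuator is out=not → no input occurs → does not occur.
Vent line down [OR]: Shutdown chain fails=not, Block path fails=not, Relief train fails=not → no input occurs → does not occur.
Pipeline overpressure [OR]: Vent line down=not, Vent valve 2 fails=not, North HIPPS logic solver 2 fails=not, Secondary relief valve 2 malfunctions=not → no input occurs → does not occur.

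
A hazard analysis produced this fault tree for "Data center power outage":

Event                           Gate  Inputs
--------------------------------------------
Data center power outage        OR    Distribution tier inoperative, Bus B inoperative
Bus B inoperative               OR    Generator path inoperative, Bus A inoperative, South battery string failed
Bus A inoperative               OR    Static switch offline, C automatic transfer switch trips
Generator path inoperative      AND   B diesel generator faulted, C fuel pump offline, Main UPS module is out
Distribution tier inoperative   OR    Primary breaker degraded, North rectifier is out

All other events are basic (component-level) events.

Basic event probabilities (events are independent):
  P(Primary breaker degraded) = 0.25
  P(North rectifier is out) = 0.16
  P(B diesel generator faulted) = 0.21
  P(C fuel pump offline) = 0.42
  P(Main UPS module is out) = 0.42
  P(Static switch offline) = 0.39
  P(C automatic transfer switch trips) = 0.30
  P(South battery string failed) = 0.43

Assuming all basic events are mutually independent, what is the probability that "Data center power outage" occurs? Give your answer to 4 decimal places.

0.8523

P(Distribution tier inoperative) [OR] = 1 − (1−0.25) × (1−0.16) = 0.370000
P(Generator path inoperative) [AND] = 0.21 × 0.42 × 0.42 = 0.037044
P(Bus A inoperative) [OR] = 1 − (1−0.39) × (1−0.30) = 0.573000
P(Bus B inoperative) [OR] = 1 − (1−0.037044) × (1−0.573000) × (1−0.43) = 0.765626
P(Data center power outage) [OR] = 1 − (1−0.370000) × (1−0.765626) = 0.852344
Rounded to 4 decimal places: P(Data center power outage) ≈ 0.8523.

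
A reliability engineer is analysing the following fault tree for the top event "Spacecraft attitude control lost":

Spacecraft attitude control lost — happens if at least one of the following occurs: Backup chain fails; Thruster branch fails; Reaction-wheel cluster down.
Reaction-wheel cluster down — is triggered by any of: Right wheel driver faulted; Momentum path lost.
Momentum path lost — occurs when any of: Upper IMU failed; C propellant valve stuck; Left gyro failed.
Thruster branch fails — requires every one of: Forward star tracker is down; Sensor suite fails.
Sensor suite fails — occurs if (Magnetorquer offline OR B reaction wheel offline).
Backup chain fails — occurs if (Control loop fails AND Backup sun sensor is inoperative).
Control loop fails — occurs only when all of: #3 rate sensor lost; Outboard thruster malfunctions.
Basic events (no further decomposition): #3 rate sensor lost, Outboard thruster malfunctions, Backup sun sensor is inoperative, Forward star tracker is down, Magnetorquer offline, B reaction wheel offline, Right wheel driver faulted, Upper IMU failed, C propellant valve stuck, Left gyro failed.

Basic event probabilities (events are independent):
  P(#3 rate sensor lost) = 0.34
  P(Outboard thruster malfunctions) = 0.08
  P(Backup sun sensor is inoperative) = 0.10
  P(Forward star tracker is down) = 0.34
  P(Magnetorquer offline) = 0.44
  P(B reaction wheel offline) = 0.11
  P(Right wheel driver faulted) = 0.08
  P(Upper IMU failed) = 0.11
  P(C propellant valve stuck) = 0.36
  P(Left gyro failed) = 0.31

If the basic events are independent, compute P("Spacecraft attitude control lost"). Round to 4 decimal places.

P(Control loop fails) [AND] = 0.34 × 0.08 = 0.027200
P(Backup chain fails) [AND] = 0.027200 × 0.10 = 0.002720
P(Sensor suite fails) [OR] = 1 − (1−0.44) × (1−0.11) = 0.501600
P(Thruster branch fails) [AND] = 0.34 × 0.501600 = 0.170544
P(Momentum path lost) [OR] = 1 − (1−0.11) × (1−0.36) × (1−0.31) = 0.606976
P(Reaction-wheel cluster down) [OR] = 1 − (1−0.08) × (1−0.606976) = 0.638418
P(Spacecraft attitude control lost) [OR] = 1 − (1−0.002720) × (1−0.170544) × (1−0.638418) = 0.700899
Rounded to 4 decimal places: P(Spacecraft attitude control lost) ≈ 0.7009.

0.7009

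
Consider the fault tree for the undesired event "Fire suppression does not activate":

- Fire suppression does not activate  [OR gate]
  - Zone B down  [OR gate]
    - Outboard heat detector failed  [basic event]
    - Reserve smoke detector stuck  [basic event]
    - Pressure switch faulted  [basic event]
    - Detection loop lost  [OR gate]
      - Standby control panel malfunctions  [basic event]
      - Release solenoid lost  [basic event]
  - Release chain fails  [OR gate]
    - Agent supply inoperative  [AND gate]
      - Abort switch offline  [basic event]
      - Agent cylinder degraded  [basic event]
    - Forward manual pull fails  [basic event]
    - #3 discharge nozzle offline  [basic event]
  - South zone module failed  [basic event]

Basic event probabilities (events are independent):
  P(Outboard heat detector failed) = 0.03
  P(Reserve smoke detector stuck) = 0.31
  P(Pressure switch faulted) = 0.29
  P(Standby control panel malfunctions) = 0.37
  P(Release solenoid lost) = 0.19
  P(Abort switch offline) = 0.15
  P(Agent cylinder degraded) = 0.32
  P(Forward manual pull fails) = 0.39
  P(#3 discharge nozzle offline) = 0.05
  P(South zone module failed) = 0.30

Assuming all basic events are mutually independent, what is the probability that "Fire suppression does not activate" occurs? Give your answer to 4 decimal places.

0.9064

P(Detection loop lost) [OR] = 1 − (1−0.37) × (1−0.19) = 0.489700
P(Zone B down) [OR] = 1 − (1−0.03) × (1−0.31) × (1−0.29) × (1−0.489700) = 0.757504
P(Agent supply inoperative) [AND] = 0.15 × 0.32 = 0.048000
P(Release chain fails) [OR] = 1 − (1−0.048000) × (1−0.39) × (1−0.05) = 0.448316
P(Fire suppression does not activate) [OR] = 1 − (1−0.757504) × (1−0.448316) × (1−0.30) = 0.906353
Rounded to 4 decimal places: P(Fire suppression does not activate) ≈ 0.9064.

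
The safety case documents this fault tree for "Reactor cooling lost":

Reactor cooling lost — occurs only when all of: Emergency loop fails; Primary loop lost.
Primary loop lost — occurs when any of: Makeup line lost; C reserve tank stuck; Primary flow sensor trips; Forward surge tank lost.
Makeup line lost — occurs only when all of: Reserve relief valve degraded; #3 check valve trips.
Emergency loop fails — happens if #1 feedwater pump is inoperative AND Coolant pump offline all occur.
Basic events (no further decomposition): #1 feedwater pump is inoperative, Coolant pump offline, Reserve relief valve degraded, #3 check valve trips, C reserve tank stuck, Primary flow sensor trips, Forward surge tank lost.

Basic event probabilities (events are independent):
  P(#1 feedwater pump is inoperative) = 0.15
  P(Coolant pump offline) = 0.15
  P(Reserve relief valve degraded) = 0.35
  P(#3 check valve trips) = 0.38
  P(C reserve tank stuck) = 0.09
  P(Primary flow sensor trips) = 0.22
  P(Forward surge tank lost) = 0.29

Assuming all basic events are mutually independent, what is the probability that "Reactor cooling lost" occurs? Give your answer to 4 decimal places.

0.0127

P(Emergency loop fails) [AND] = 0.15 × 0.15 = 0.022500
P(Makeup line lost) [AND] = 0.35 × 0.38 = 0.133000
P(Primary loop lost) [OR] = 1 − (1−0.133000) × (1−0.09) × (1−0.22) × (1−0.29) = 0.563068
P(Reactor cooling lost) [AND] = 0.022500 × 0.563068 = 0.012669
Rounded to 4 decimal places: P(Reactor cooling lost) ≈ 0.0127.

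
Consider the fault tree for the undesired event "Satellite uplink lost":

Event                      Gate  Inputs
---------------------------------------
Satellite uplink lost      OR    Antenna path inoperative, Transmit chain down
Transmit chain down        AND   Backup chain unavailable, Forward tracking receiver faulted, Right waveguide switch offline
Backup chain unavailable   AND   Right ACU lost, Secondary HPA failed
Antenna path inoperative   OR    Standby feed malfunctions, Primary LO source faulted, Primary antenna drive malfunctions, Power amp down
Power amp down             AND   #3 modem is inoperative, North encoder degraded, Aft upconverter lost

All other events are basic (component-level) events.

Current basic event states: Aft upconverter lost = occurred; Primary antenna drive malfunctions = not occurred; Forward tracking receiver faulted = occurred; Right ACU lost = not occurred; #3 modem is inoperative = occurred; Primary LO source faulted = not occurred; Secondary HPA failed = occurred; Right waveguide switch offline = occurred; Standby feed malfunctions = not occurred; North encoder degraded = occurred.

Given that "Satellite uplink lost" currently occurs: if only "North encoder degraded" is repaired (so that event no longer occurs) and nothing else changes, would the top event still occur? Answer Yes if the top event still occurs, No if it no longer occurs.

Counterfactual: set "North encoder degraded" to not occurred.
Power amp down [AND]: #3 modem is inoperative=occurs, North encoder degraded=not, Aft upconverter lost=occurs → not all inputs occur → does not occur.
Antenna path inoperative [OR]: Standby feed malfunctions=not, Primary LO source faulted=not, Primary antenna drive malfunctions=not, Power amp down=not → no input occurs → does not occur.
Backup chain unavailable [AND]: Right ACU lost=not, Secondary HPA failed=occurs → not all inputs occur → does not occur.
Transmit chain down [AND]: Backup chain unavailable=not, Forward tracking receiver faulted=occurs, Right waveguide switch offline=occurs → not all inputs occur → does not occur.
Satellite uplink lost [OR]: Antenna path inoperative=not, Transmit chain down=not → no input occurs → does not occur.

No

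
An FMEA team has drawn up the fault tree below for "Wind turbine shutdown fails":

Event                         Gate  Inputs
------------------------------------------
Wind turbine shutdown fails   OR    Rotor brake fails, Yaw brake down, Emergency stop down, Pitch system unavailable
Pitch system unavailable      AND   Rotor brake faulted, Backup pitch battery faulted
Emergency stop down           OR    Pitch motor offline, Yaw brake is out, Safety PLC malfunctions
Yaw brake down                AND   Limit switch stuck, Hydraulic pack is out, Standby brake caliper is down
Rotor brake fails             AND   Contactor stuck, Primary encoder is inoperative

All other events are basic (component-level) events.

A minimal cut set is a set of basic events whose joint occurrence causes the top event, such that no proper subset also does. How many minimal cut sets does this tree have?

Rotor brake fails [AND]: one cut set from each child combined → 1 × 1 = 1 cut set(s).
Yaw brake down [AND]: one cut set from each child combined → 1 × 1 × 1 = 1 cut set(s).
Emergency stop down [OR]: union of children's cut sets → 3 cut set(s).
Pitch system unavailable [AND]: one cut set from each child combined → 1 × 1 = 1 cut set(s).
Wind turbine shutdown fails [OR]: union of children's cut sets → 6 cut set(s).
Minimal cut sets: {Contactor stuck, Primary encoder is inoperative}; {Hydraulic pack is out, Limit switch stuck, Standby brake caliper is down}; {Pitch motor offline}; {Yaw brake is out}; {Safety PLC malfunctions}; {Backup pitch battery faulted, Rotor brake faulted}.

6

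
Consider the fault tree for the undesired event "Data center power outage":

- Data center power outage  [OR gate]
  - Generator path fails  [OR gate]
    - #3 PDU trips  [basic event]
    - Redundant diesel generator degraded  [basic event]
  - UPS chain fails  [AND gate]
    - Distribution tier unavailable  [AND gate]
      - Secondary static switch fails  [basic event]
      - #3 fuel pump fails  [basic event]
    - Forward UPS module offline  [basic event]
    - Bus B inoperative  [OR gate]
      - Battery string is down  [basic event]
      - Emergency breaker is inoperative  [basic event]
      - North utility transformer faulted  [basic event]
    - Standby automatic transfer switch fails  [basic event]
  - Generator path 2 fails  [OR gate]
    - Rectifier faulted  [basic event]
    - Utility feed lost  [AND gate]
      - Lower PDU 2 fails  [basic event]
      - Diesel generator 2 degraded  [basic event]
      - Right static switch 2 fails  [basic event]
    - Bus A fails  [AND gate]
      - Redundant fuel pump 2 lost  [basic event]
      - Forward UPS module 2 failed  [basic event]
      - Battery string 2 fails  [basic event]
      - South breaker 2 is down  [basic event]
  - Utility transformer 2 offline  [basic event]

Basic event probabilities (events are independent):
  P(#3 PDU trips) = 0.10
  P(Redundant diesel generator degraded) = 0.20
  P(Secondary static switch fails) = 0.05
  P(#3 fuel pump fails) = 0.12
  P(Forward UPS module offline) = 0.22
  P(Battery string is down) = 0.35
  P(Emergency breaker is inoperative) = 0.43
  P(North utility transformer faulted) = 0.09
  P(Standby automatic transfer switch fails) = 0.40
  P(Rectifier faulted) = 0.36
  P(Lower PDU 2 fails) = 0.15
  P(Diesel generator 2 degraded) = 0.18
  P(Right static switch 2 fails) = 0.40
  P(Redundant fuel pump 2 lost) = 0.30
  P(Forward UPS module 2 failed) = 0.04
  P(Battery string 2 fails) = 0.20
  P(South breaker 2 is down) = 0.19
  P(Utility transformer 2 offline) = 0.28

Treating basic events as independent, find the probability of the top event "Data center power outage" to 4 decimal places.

0.6721

P(Generator path fails) [OR] = 1 − (1−0.10) × (1−0.20) = 0.280000
P(Distribution tier unavailable) [AND] = 0.05 × 0.12 = 0.006000
P(Bus B inoperative) [OR] = 1 − (1−0.35) × (1−0.43) × (1−0.09) = 0.662845
P(UPS chain fails) [AND] = 0.006000 × 0.22 × 0.662845 × 0.40 = 0.000350
P(Utility feed lost) [AND] = 0.15 × 0.18 × 0.40 = 0.010800
P(Bus A fails) [AND] = 0.30 × 0.04 × 0.20 × 0.19 = 0.000456
P(Generator path 2 fails) [OR] = 1 − (1−0.36) × (1−0.010800) × (1−0.000456) = 0.367201
P(Data center power outage) [OR] = 1 − (1−0.280000) × (1−0.000350) × (1−0.367201) × (1−0.28) = 0.672072
Rounded to 4 decimal places: P(Data center power outage) ≈ 0.6721.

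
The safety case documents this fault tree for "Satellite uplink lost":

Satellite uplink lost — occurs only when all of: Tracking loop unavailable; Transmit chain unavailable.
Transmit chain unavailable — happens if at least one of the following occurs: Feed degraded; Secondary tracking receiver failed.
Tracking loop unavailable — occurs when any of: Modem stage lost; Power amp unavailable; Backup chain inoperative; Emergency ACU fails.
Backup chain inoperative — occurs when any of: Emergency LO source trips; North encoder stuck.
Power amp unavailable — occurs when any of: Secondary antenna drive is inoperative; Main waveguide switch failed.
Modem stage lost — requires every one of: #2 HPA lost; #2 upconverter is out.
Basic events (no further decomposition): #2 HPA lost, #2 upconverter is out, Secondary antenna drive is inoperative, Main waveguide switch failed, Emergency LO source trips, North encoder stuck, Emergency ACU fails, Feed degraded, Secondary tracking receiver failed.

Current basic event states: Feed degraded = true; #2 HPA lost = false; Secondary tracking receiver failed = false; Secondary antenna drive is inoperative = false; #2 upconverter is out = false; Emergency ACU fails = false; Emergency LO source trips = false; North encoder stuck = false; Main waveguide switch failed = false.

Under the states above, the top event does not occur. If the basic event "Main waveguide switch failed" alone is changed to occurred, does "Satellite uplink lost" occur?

Counterfactual: set "Main waveguide switch failed" to occurred.
Modem stage lost [AND]: #2 HPA lost=not, #2 upconverter is out=not → not all inputs occur → does not occur.
Power amp unavailable [OR]: Secondary antenna drive is inoperative=not, Main waveguide switch failed=occurs → at least one input occurs → occurs.
Backup chain inoperative [OR]: Emergency LO source trips=not, North encoder stuck=not → no input occurs → does not occur.
Tracking loop unavailable [OR]: Modem stage lost=not, Power amp unavailable=occurs, Backup chain inoperative=not, Emergency ACU fails=not → at least one input occurs → occurs.
Transmit chain unavailable [OR]: Feed degraded=occurs, Secondary tracking receiver failed=not → at least one input occurs → occurs.
Satellite uplink lost [AND]: Tracking loop unavailable=occurs, Transmit chain unavailable=occurs → all inputs occur → occurs.

Yes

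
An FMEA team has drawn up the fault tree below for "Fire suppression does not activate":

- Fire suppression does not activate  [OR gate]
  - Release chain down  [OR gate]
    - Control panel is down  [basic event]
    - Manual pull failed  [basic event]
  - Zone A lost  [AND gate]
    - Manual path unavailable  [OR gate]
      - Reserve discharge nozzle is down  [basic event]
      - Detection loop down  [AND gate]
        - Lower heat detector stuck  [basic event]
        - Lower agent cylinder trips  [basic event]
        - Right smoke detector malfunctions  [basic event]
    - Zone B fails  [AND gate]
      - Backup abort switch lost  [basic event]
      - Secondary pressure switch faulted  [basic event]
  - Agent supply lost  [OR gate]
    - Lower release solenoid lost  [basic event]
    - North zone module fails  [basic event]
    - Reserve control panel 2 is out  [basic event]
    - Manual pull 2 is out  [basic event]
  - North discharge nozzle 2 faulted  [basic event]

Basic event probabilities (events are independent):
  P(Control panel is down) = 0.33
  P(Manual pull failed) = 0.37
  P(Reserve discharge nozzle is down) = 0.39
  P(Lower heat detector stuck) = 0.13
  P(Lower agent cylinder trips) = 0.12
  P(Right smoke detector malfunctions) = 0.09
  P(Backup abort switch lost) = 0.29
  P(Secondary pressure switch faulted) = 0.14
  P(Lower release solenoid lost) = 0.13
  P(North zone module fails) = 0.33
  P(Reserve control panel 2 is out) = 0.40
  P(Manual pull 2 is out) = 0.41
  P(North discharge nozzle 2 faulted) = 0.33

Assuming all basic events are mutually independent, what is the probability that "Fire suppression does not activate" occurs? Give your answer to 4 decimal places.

P(Release chain down) [OR] = 1 − (1−0.33) × (1−0.37) = 0.577900
P(Detection loop down) [AND] = 0.13 × 0.12 × 0.09 = 0.001404
P(Manual path unavailable) [OR] = 1 − (1−0.39) × (1−0.001404) = 0.390856
P(Zone B fails) [AND] = 0.29 × 0.14 = 0.040600
P(Zone A lost) [AND] = 0.390856 × 0.040600 = 0.015869
P(Agent supply lost) [OR] = 1 − (1−0.13) × (1−0.33) × (1−0.40) × (1−0.41) = 0.793653
P(Fire suppression does not activate) [OR] = 1 − (1−0.577900) × (1−0.015869) × (1−0.793653) × (1−0.33) = 0.942570
Rounded to 4 decimal places: P(Fire suppression does not activate) ≈ 0.9426.

0.9426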